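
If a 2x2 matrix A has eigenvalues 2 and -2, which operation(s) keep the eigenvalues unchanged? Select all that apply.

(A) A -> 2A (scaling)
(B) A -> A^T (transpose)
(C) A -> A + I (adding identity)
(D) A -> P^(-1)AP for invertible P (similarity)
B and D

Eigenvalues are preserved by:
1. Similarity transformations: A -> P^(-1)AP (same characteristic polynomial)
2. Transpose: A^T has the same eigenvalues as A

Eigenvalues are NOT preserved by:
- Adding identity: eigenvalues become 2+1, -2+1
- Scaling: eigenvalues become 4, -4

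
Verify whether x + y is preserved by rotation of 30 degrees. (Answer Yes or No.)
No

Applying rotation by 30 degrees: x' = x*cos(30 degrees) - y*sin(30 degrees) = sqrt(3)x/2 - y/2, y' = x*sin(30 degrees) + y*cos(30 degrees) = x/2 + sqrt(3)y/2

Substituting into x + y:
(sqrt(3)x/2 - y/2) + (x/2 + sqrt(3)y/2)
= x/2 + sqrt(3)x/2 - y/2 + sqrt(3)y/2

This differs from the original expression x + y, so it is NOT invariant.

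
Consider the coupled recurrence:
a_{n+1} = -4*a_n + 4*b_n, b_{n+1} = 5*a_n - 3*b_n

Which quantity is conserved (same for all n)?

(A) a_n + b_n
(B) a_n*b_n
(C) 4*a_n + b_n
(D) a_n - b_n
A

Replace a_n by a_{n+1} = -4*a_n + 4*b_n and b_n by b_{n+1} = 5*a_n - 3*b_n in each option and simplify:
(A) a_n + b_n  ->  (-4*a_n + 4*b_n) + (5*a_n - 3*b_n) = a_n + b_n   [conserved]
(B) a_n*b_n  ->  (-4*a_n + 4*b_n)*(5*a_n - 3*b_n) = -20*a_n^2 + 32*a_n*b_n - 12*b_n^2   [not conserved]
(C) 4*a_n + b_n  ->  4*(-4*a_n + 4*b_n) + (5*a_n - 3*b_n) = -11*a_n + 13*b_n   [not conserved]
(D) a_n - b_n  ->  (-4*a_n + 4*b_n) - (5*a_n - 3*b_n) = -9*a_n + 7*b_n   [not conserved]

Only (A) a_n + b_n returns to itself after one step, so it is the conserved quantity.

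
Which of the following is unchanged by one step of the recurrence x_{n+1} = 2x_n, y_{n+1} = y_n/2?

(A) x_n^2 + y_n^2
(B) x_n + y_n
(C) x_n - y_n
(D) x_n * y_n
D

For the recurrence x_{n+1} = 2x_n, y_{n+1} = y_n/2:

x_{n+1} * y_{n+1} = (2x_n) * (y_n/2) = x_n * y_n
The product is conserved.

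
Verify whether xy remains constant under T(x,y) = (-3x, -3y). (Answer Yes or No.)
No

Substitute T(x,y) = (-3x, -3y) into the expression and compare with the original.

Original: xy
After applying T: (-3x)(-3y) = 9xy

This differs from the original xy (difference: 8xy), so the expression is NOT invariant.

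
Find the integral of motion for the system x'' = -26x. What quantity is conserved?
E = (x')^2 + 26x^2

Multiply the equation by x':
x' * x'' = -26x * x'
The left side is d/dt[(x')^2/2] and the right side is d/dt[-26x^2/2], so
d/dt[(x')^2/2 + 26x^2/2] = 0, i.e. (x')^2/2 + 26x^2/2 = constant.
Multiplying by 2, the integral of motion is E = (x')^2 + 26x^2.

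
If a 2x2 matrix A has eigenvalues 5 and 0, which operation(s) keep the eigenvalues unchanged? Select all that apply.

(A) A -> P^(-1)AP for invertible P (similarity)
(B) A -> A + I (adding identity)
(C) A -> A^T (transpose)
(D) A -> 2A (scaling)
A and C

Eigenvalues are preserved by:
1. Similarity transformations: A -> P^(-1)AP (same characteristic polynomial)
2. Transpose: A^T has the same eigenvalues as A

Eigenvalues are NOT preserved by:
- Adding identity: eigenvalues become 5+1, 0+1
- Scaling: eigenvalues become 10, 0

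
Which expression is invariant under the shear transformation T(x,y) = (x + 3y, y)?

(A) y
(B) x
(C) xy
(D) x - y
A

Under the shear T(x,y) = (x + 3y, y):
Substitute the transformed coordinates into each option and compare with the original:
(A) y  ->  (y) = y   [equals y: invariant]
(B) x  ->  (x + 3y) = x + 3y   [differs from x: not invariant]
(C) xy  ->  (x + 3y)(y) = xy + 3y^2   [differs from xy: not invariant]
(D) x - y  ->  (x + 3y) - (y) = x + 2y   [differs from x - y: not invariant]

Only option (A), y, is unchanged by the transformation.
A horizontal shear moves points parallel to the x-axis, so the y-coordinate (and any function of y alone) is unchanged.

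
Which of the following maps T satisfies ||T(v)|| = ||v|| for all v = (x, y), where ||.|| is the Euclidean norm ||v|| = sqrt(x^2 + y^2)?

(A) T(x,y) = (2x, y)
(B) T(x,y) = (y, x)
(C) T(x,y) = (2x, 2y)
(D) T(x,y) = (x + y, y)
B

A transformation preserves a norm if ||T(v)|| = ||v|| for every v; a single vector where the norm changes rules an option out.

(A) T(x,y) = (2x, y): v = (1, 0) has norm sqrt((1)^2 + (0)^2) = 1, but T(v) = (2, 0) has norm 2 -- not preserved.
(B) T(x,y) = (y, x): preserves the norm -- it is an orthogonal map (a rotation/reflection), and (y)^2 + (x)^2 simplifies to x^2 + y^2.
(C) T(x,y) = (2x, 2y): v = (1, 0) has norm sqrt((1)^2 + (0)^2) = 1, but T(v) = (2, 0) has norm 2 -- not preserved.
(D) T(x,y) = (x + y, y): v = (0, 1) has norm sqrt((0)^2 + (1)^2) = 1, but T(v) = (1, 1) has norm sqrt(2) -- not preserved.

Therefore the answer is (B).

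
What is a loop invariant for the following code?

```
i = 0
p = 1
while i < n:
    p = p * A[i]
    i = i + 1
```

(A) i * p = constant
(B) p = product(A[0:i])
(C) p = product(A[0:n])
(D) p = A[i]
B

A loop invariant must hold before the first iteration and be re-established by every execution of the body.

(B) p = product(A[0:i]): Initially i = 0 and p = 1 = product of the empty slice A[0:0]. If p = product(A[0:i]) holds at the top of an iteration, the body sets p to product(A[0:i]) * A[i] = product(A[0:i+1]) and then i to i+1, so the property is restored. At exit i = n, giving p = product(A[0:n]).

The other options fail:
(A) i * p = constant: initially i * p = 0, but after one iteration it is 1 * A[0], which is nonzero in general.
(C) p = product(A[0:n]): false before the loop (p = 1, not the full product) -- it only becomes true at exit.
(D) p = A[i]: after the first iteration p = A[0] but i = 1; in general p is a product of several elements, not a single one.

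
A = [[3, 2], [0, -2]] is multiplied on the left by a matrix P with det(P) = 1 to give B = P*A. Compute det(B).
-6

By the multiplicative property of determinants, det(B) = det(P*A) = det(P) * det(A) = det(A),
so the determinant is invariant under multiplication by any determinant-1 matrix; we just need det(A).

det(A) = (3)(-2) - (2)(0) = -6 - 0 = -6

Therefore det(B) = 1 * (-6) = -6.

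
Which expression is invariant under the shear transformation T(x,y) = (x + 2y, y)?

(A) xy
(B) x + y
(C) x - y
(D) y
D

Under the shear T(x,y) = (x + 2y, y):
Substitute the transformed coordinates into each option and compare with the original:
(A) xy  ->  (x + 2y)(y) = xy + 2y^2   [differs from xy: not invariant]
(B) x + y  ->  (x + 2y) + (y) = x + 3y   [differs from x + y: not invariant]
(C) x - y  ->  (x + 2y) - (y) = x + y   [differs from x - y: not invariant]
(D) y  ->  (y) = y   [equals y: invariant]

Only option (D), y, is unchanged by the transformation.
A horizontal shear moves points parallel to the x-axis, so the y-coordinate (and any function of y alone) is unchanged.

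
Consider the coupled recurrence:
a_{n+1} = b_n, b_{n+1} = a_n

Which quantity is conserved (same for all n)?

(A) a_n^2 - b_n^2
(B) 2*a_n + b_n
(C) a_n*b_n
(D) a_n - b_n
C

Replace a_n by a_{n+1} = b_n and b_n by b_{n+1} = a_n in each option and simplify:
(A) a_n^2 - b_n^2  ->  (b_n)^2 - (a_n)^2 = -a_n^2 + b_n^2   [not conserved]
(B) 2*a_n + b_n  ->  2*(b_n) + (a_n) = a_n + 2*b_n   [not conserved]
(C) a_n*b_n  ->  (b_n)*(a_n) = a_n*b_n   [conserved]
(D) a_n - b_n  ->  (b_n) - (a_n) = -a_n + b_n   [not conserved]

Only (C) a_n*b_n returns to itself after one step, so it is the conserved quantity.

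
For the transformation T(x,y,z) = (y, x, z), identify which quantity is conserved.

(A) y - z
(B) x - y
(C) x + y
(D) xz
C

Apply T(x,y,z) = (y, x, z) to each option, i.e. replace (x, y, z) by the transformed coordinates.
Substitute the transformed coordinates into each option and compare with the original:
(A) y - z  ->  (x) - (z) = x - z   [differs from y - z: not invariant]
(B) x - y  ->  (y) - (x) = -x + y   [differs from x - y: not invariant]
(C) x + y  ->  (y) + (x) = x + y   [equals x + y: invariant]
(D) xz  ->  (y)(z) = yz   [differs from xz: not invariant]

Only option (C), x + y, is unchanged by the transformation.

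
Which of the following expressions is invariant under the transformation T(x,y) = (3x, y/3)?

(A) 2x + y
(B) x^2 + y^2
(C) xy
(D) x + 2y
C

An expression E(x,y) is invariant under T if E(T(x,y)) = E(x,y). Here T(x,y) = (3x, y/3).
Substitute the transformed coordinates into each option and compare with the original:
(A) 2x + y  ->  2(3x) + (y/3) = 6x + y/3   [differs from 2x + y: not invariant]
(B) x^2 + y^2  ->  (3x)^2 + (y/3)^2 = 9x^2 + y^2/9   [differs from x^2 + y^2: not invariant]
(C) xy  ->  (3x)(y/3) = xy   [equals xy: invariant]
(D) x + 2y  ->  (3x) + 2(y/3) = 3x + 2y/3   [differs from x + 2y: not invariant]

Only option (C), xy, is unchanged by the transformation.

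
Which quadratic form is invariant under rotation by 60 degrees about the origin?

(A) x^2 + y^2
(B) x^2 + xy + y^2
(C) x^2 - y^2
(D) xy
A

Rotation by 60 degrees sends (x, y) to (x/2 - sqrt(3)y/2, sqrt(3)x/2 + y/2).
Substitute the transformed coordinates into each option and compare with the original:
(A) x^2 + y^2  ->  (x/2 - sqrt(3)y/2)^2 + (sqrt(3)x/2 + y/2)^2 = x^2 + y^2   [equals x^2 + y^2: invariant]
(B) x^2 + xy + y^2  ->  (x/2 - sqrt(3)y/2)^2 + (x/2 - sqrt(3)y/2)(sqrt(3)x/2 + y/2) + (sqrt(3)x/2 + y/2)^2 = sqrt(3)x^2/4 + x^2 - xy/2 - sqrt(3)y^2/4 + y^2   [differs from x^2 + xy + y^2: not invariant]
(C) x^2 - y^2  ->  (x/2 - sqrt(3)y/2)^2 - (sqrt(3)x/2 + y/2)^2 = -x^2/2 - sqrt(3)xy + y^2/2   [differs from x^2 - y^2: not invariant]
(D) xy  ->  (x/2 - sqrt(3)y/2)(sqrt(3)x/2 + y/2) = sqrt(3)x^2/4 - xy/2 - sqrt(3)y^2/4   [differs from xy: not invariant]

Only option (A), x^2 + y^2, is unchanged by the transformation.
x^2 + y^2 is the squared distance from the origin, which rotations preserve.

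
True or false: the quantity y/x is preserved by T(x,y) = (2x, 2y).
True

Substitute T(x,y) = (2x, 2y) into the expression and compare with the original.

Original: y/x
After applying T: (2y)/(2x) = y/x

This is identical to the original y/x, so the expression is invariant.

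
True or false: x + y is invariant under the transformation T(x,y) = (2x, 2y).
False

Substitute T(x,y) = (2x, 2y) into the expression and compare with the original.

Original: x + y
After applying T: (2x) + (2y) = 2x + 2y

This differs from the original x + y (difference: x + y), so the expression is NOT invariant.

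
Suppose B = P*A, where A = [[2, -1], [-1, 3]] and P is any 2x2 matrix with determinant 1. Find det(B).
5

By the multiplicative property of determinants, det(B) = det(P*A) = det(P) * det(A) = det(A),
so the determinant is invariant under multiplication by any determinant-1 matrix; we just need det(A).

det(A) = (2)(3) - (-1)(-1) = 6 - 1 = 5

Therefore det(B) = 1 * 5 = 5.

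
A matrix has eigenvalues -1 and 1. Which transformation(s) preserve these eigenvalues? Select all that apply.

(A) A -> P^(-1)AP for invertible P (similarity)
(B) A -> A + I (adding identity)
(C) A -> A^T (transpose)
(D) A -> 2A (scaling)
A and C

Eigenvalues are preserved by:
1. Similarity transformations: A -> P^(-1)AP (same characteristic polynomial)
2. Transpose: A^T has the same eigenvalues as A

Eigenvalues are NOT preserved by:
- Adding identity: eigenvalues become -1+1, 1+1
- Scaling: eigenvalues become -2, 2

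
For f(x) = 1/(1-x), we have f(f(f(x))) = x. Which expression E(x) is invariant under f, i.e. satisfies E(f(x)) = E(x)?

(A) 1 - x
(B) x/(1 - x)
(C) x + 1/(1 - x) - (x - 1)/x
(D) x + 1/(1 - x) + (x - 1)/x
D

Replace x by f(x) = 1/(1 - x) in each option and simplify. As a quick numerical cross-check, also compare E(3) with E(f(3)) = E(-1/2).

(A) 1 - x  ->  1 - (1/(1 - x)) = x/(x - 1); check: E(3) = -2 but E(-1/2) = 3/2.   [not invariant]
(B) x/(1 - x)  ->  (1/(1 - x))/(1 - (1/(1 - x))) = -1/x; check: E(3) = -3/2 but E(-1/2) = -1/3.   [not invariant]
(C) x + 1/(1 - x) - (x - 1)/x  ->  (1/(1 - x)) + 1/(1 - (1/(1 - x))) - ((1/(1 - x)) - 1)/(1/(1 - x)) = (x^2(1 - x) - x + (x - 1)^2)/(x(x - 1)); check: E(3) = 11/6 but E(-1/2) = -17/6.   [not invariant]
(D) x + 1/(1 - x) + (x - 1)/x  ->  (1/(1 - x)) + 1/(1 - (1/(1 - x))) + ((1/(1 - x)) - 1)/(1/(1 - x)), which simplifies back to x + 1/(1 - x) + (x - 1)/x; check: E(3) = 19/6, E(-1/2) = 19/6.   [invariant]

Only (D) is unchanged. Indeed f(f(x)) = 1/(1 - 1/(1-x)) = (1-x)/(-x) = (x-1)/x, so E(x) = x + f(x) + f(f(x)) is the sum over the whole 3-cycle; applying f just permutes the three terms cyclically (x -> f(x) -> f(f(x)) -> x), leaving the sum unchanged.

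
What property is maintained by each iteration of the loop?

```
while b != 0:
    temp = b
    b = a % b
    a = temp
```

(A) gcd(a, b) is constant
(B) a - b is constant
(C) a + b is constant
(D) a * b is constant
A

A loop invariant must hold before the first iteration and be re-established by every execution of the body.

(A) gcd(a, b) is constant: One iteration replaces (a, b) by (b, a mod b). Since a mod b = a - q*b for an integer q, any common divisor of a and b divides b and a mod b, and conversely; hence gcd(b, a mod b) = gcd(a, b). For instance (29, 10) -> (10, 9) keeps gcd = 1. At exit b = 0 and a = gcd of the original inputs.

The other options fail:
(B) a - b is constant: e.g. (a, b) = (29, 10) -> (10, 9): the difference goes from 19 to 1.
(C) a + b is constant: e.g. (a, b) = (29, 10) -> (10, 9): the sum goes from 39 to 19.
(D) a * b is constant: e.g. (a, b) = (29, 10) -> (10, 9): the product goes from 290 to 90.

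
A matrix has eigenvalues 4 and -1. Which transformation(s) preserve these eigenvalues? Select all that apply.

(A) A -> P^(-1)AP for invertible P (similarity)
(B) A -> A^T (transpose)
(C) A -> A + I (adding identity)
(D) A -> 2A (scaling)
A and B

Eigenvalues are preserved by:
1. Similarity transformations: A -> P^(-1)AP (same characteristic polynomial)
2. Transpose: A^T has the same eigenvalues as A

Eigenvalues are NOT preserved by:
- Adding identity: eigenvalues become 4+1, -1+1
- Scaling: eigenvalues become 8, -2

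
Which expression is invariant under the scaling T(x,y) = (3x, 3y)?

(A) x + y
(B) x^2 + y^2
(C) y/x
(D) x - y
C

Under the uniform scaling T(x,y) = (3x, 3y):
Substitute the transformed coordinates into each option and compare with the original:
(A) x + y  ->  (3x) + (3y) = 3x + 3y   [differs from x + y: not invariant]
(B) x^2 + y^2  ->  (3x)^2 + (3y)^2 = 9x^2 + 9y^2   [differs from x^2 + y^2: not invariant]
(C) y/x  ->  (3y)/(3x) = y/x   [equals y/x: invariant]
(D) x - y  ->  (3x) - (3y) = 3x - 3y   [differs from x - y: not invariant]

Only option (C), y/x, is unchanged by the transformation.
The common factor 3 cancels in a ratio of coordinates, while sums, products and sums of squares pick up factors of 3 or 9.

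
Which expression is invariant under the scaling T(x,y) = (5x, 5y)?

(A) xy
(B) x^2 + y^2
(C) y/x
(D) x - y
C

Under the uniform scaling T(x,y) = (5x, 5y):
Substitute the transformed coordinates into each option and compare with the original:
(A) xy  ->  (5x)(5y) = 25xy   [differs from xy: not invariant]
(B) x^2 + y^2  ->  (5x)^2 + (5y)^2 = 25x^2 + 25y^2   [differs from x^2 + y^2: not invariant]
(C) y/x  ->  (5y)/(5x) = y/x   [equals y/x: invariant]
(D) x - y  ->  (5x) - (5y) = 5x - 5y   [differs from x - y: not invariant]

Only option (C), y/x, is unchanged by the transformation.
The common factor 5 cancels in a ratio of coordinates, while sums, products and sums of squares pick up factors of 5 or 25.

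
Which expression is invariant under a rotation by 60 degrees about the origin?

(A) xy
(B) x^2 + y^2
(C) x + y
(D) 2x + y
B

A rotation by 60 degrees sends (x, y) to (x/2 - sqrt(3)y/2, sqrt(3)x/2 + y/2).
Substitute the transformed coordinates into each option and compare with the original:
(A) xy  ->  (x/2 - sqrt(3)y/2)(sqrt(3)x/2 + y/2) = sqrt(3)x^2/4 - xy/2 - sqrt(3)y^2/4   [differs from xy: not invariant]
(B) x^2 + y^2  ->  (x/2 - sqrt(3)y/2)^2 + (sqrt(3)x/2 + y/2)^2 = x^2 + y^2   [equals x^2 + y^2: invariant]
(C) x + y  ->  (x/2 - sqrt(3)y/2) + (sqrt(3)x/2 + y/2) = x/2 + sqrt(3)x/2 - sqrt(3)y/2 + y/2   [differs from x + y: not invariant]
(D) 2x + y  ->  2(x/2 - sqrt(3)y/2) + (sqrt(3)x/2 + y/2) = sqrt(3)x/2 + x - sqrt(3)y + y/2   [differs from 2x + y: not invariant]

Only option (B), x^2 + y^2, is unchanged by the transformation.
Geometrically, x^2 + y^2 is the squared distance from the origin, which every rotation about the origin preserves.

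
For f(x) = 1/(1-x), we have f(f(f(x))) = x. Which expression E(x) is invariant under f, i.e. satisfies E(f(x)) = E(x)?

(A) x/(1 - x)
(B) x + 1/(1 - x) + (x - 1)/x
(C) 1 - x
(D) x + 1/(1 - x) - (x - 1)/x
B

Replace x by f(x) = 1/(1 - x) in each option and simplify. As a quick numerical cross-check, also compare E(3) with E(f(3)) = E(-1/2).

(A) x/(1 - x)  ->  (1/(1 - x))/(1 - (1/(1 - x))) = -1/x; check: E(3) = -3/2 but E(-1/2) = -1/3.   [not invariant]
(B) x + 1/(1 - x) + (x - 1)/x  ->  (1/(1 - x)) + 1/(1 - (1/(1 - x))) + ((1/(1 - x)) - 1)/(1/(1 - x)), which simplifies back to x + 1/(1 - x) + (x - 1)/x; check: E(3) = 19/6, E(-1/2) = 19/6.   [invariant]
(C) 1 - x  ->  1 - (1/(1 - x)) = x/(x - 1); check: E(3) = -2 but E(-1/2) = 3/2.   [not invariant]
(D) x + 1/(1 - x) - (x - 1)/x  ->  (1/(1 - x)) + 1/(1 - (1/(1 - x))) - ((1/(1 - x)) - 1)/(1/(1 - x)) = (x^2(1 - x) - x + (x - 1)^2)/(x(x - 1)); check: E(3) = 11/6 but E(-1/2) = -17/6.   [not invariant]

Only (B) is unchanged. Indeed f(f(x)) = 1/(1 - 1/(1-x)) = (1-x)/(-x) = (x-1)/x, so E(x) = x + f(x) + f(f(x)) is the sum over the whole 3-cycle; applying f just permutes the three terms cyclically (x -> f(x) -> f(f(x)) -> x), leaving the sum unchanged.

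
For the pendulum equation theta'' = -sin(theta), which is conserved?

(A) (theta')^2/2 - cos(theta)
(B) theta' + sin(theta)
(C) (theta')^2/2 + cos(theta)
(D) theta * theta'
A

A first integral I satisfies dI/dt = 0 along every solution. Differentiate each option and use the equation of motion:
(A) d/dt[(theta')^2/2 - cos(theta)] = theta' theta'' + sin(theta) theta' = theta'(-sin(theta)) + theta' sin(theta) = 0
(B) d/dt[theta' + sin(theta)] = theta'' + cos(theta) theta' = -sin(theta) + theta' cos(theta), not identically 0
(C) d/dt[(theta')^2/2 + cos(theta)] = theta' theta'' - sin(theta) theta' = -2 theta' sin(theta), not identically 0
(D) d/dt[theta * theta'] = (theta')^2 + theta theta'' = (theta')^2 - theta sin(theta), not identically 0

Only (A) has zero time-derivative. This is the total energy: kinetic (theta')^2/2 plus potential -cos(theta).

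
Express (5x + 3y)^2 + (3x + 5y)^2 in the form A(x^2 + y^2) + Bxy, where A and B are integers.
34(x^2 + y^2) + 60xy

Expanding: (5x + 3y)^2 = 25x^2 + 30xy + 9y^2
(3x + 5y)^2 = 9x^2 + 30xy + 25y^2
Sum = (25+9)(x^2+y^2) + 60xy = 34(x^2 + y^2) + 60xy
This is symmetric in x and y.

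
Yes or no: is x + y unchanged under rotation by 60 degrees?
No

Applying rotation by 60 degrees: x' = x*cos(60 degrees) - y*sin(60 degrees) = x/2 - sqrt(3)y/2, y' = x*sin(60 degrees) + y*cos(60 degrees) = sqrt(3)x/2 + y/2

Substituting into x + y:
(x/2 - sqrt(3)y/2) + (sqrt(3)x/2 + y/2)
= x/2 + sqrt(3)x/2 - sqrt(3)y/2 + y/2

This differs from the original expression x + y, so it is NOT invariant.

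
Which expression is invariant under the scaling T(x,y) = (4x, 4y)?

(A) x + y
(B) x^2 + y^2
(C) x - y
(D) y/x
D

Under the uniform scaling T(x,y) = (4x, 4y):
Substitute the transformed coordinates into each option and compare with the original:
(A) x + y  ->  (4x) + (4y) = 4x + 4y   [differs from x + y: not invariant]
(B) x^2 + y^2  ->  (4x)^2 + (4y)^2 = 16x^2 + 16y^2   [differs from x^2 + y^2: not invariant]
(C) x - y  ->  (4x) - (4y) = 4x - 4y   [differs from x - y: not invariant]
(D) y/x  ->  (4y)/(4x) = y/x   [equals y/x: invariant]

Only option (D), y/x, is unchanged by the transformation.
The common factor 4 cancels in a ratio of coordinates, while sums, products and sums of squares pick up factors of 4 or 16.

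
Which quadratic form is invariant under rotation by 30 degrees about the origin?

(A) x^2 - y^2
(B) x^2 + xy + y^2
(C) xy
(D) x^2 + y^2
D

Rotation by 30 degrees sends (x, y) to (sqrt(3)x/2 - y/2, x/2 + sqrt(3)y/2).
Substitute the transformed coordinates into each option and compare with the original:
(A) x^2 - y^2  ->  (sqrt(3)x/2 - y/2)^2 - (x/2 + sqrt(3)y/2)^2 = x^2/2 - sqrt(3)xy - y^2/2   [differs from x^2 - y^2: not invariant]
(B) x^2 + xy + y^2  ->  (sqrt(3)x/2 - y/2)^2 + (sqrt(3)x/2 - y/2)(x/2 + sqrt(3)y/2) + (x/2 + sqrt(3)y/2)^2 = sqrt(3)x^2/4 + x^2 + xy/2 - sqrt(3)y^2/4 + y^2   [differs from x^2 + xy + y^2: not invariant]
(C) xy  ->  (sqrt(3)x/2 - y/2)(x/2 + sqrt(3)y/2) = sqrt(3)x^2/4 + xy/2 - sqrt(3)y^2/4   [differs from xy: not invariant]
(D) x^2 + y^2  ->  (sqrt(3)x/2 - y/2)^2 + (x/2 + sqrt(3)y/2)^2 = x^2 + y^2   [equals x^2 + y^2: invariant]

Only option (D), x^2 + y^2, is unchanged by the transformation.
x^2 + y^2 is the squared distance from the origin, which rotations preserve.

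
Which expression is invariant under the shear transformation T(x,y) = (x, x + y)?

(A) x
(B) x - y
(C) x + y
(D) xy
A

Under the shear T(x,y) = (x, x + y):
Substitute the transformed coordinates into each option and compare with the original:
(A) x  ->  (x) = x   [equals x: invariant]
(B) x - y  ->  (x) - (x + y) = -y   [differs from x - y: not invariant]
(C) x + y  ->  (x) + (x + y) = 2x + y   [differs from x + y: not invariant]
(D) xy  ->  (x)(x + y) = x^2 + xy   [differs from xy: not invariant]

Only option (A), x, is unchanged by the transformation.
A vertical shear moves points parallel to the y-axis, so the x-coordinate (and any function of x alone) is unchanged.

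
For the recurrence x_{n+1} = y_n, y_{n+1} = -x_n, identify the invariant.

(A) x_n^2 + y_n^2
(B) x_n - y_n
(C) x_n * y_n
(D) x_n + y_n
A

For the recurrence x_{n+1} = y_n, y_{n+1} = -x_n:

x_{n+1}^2 + y_{n+1}^2 = y_n^2 + (-x_n)^2 = x_n^2 + y_n^2
The sum of squares is conserved (like energy in a harmonic oscillator).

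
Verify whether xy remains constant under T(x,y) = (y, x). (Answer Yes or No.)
Yes

Substitute T(x,y) = (y, x) into the expression and compare with the original.

Original: xy
After applying T: (y)(x) = xy

This is identical to the original xy, so the expression is invariant.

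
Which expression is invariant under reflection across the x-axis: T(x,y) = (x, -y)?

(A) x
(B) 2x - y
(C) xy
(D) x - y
A

The map is reflection across the x-axis: T(x,y) = (x, -y).
Substitute the transformed coordinates into each option and compare with the original:
(A) x  ->  (x) = x   [equals x: invariant]
(B) 2x - y  ->  2(x) - (-y) = 2x + y   [differs from 2x - y: not invariant]
(C) xy  ->  (x)(-y) = -xy   [differs from xy: not invariant]
(D) x - y  ->  (x) - (-y) = x + y   [differs from x - y: not invariant]

Only option (A), x, is unchanged by the transformation.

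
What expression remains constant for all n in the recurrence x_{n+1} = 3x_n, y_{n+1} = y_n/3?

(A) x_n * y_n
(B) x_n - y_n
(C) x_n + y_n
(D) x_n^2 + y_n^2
A

For the recurrence x_{n+1} = 3x_n, y_{n+1} = y_n/3:

x_{n+1} * y_{n+1} = (3x_n) * (y_n/3) = x_n * y_n
The product is conserved.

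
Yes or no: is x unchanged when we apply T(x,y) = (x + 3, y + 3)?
No

Substitute T(x,y) = (x + 3, y + 3) into the expression and compare with the original.

Original: x
After applying T: (x + 3) = x + 3

This differs from the original x (difference: 3), so the expression is NOT invariant.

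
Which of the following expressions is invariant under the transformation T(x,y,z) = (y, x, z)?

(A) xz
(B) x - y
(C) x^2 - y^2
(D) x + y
D

Apply T(x,y,z) = (y, x, z) to each option, i.e. replace (x, y, z) by the transformed coordinates.
Substitute the transformed coordinates into each option and compare with the original:
(A) xz  ->  (y)(z) = yz   [differs from xz: not invariant]
(B) x - y  ->  (y) - (x) = -x + y   [differs from x - y: not invariant]
(C) x^2 - y^2  ->  (y)^2 - (x)^2 = -x^2 + y^2   [differs from x^2 - y^2: not invariant]
(D) x + y  ->  (y) + (x) = x + y   [equals x + y: invariant]

Only option (D), x + y, is unchanged by the transformation.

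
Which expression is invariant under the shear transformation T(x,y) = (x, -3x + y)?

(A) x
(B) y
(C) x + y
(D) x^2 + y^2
A

Under the shear T(x,y) = (x, -3x + y):
Substitute the transformed coordinates into each option and compare with the original:
(A) x  ->  (x) = x   [equals x: invariant]
(B) y  ->  (-3x + y) = -3x + y   [differs from y: not invariant]
(C) x + y  ->  (x) + (-3x + y) = -2x + y   [differs from x + y: not invariant]
(D) x^2 + y^2  ->  (x)^2 + (-3x + y)^2 = 10x^2 - 6xy + y^2   [differs from x^2 + y^2: not invariant]

Only option (A), x, is unchanged by the transformation.
A vertical shear moves points parallel to the y-axis, so the x-coordinate (and any function of x alone) is unchanged.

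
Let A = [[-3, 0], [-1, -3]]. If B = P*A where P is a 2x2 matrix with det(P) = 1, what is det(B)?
9

By the multiplicative property of determinants, det(B) = det(P*A) = det(P) * det(A) = det(A),
so the determinant is invariant under multiplication by any determinant-1 matrix; we just need det(A).

det(A) = (-3)(-3) - (0)(-1) = 9 - 0 = 9

Therefore det(B) = 1 * 9 = 9.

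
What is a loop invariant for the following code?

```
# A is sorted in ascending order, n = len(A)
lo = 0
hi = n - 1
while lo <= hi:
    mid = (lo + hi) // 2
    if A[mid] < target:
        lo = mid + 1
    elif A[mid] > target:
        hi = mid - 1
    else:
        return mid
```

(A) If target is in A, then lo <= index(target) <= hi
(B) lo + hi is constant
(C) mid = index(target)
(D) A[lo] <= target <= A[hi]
A

A loop invariant must hold before the first iteration and be re-established by every execution of the body.

(A) If target is in A, then lo <= index(target) <= hi: Before the loop [lo, hi] = [0, n-1] covers every index. When A[mid] < target, sortedness puts target strictly to the right of mid, so setting lo = mid + 1 keeps index(target) in [lo, hi]; symmetrically for hi = mid - 1. Hence 'if target is in A then lo <= index(target) <= hi' holds after every iteration, and when lo > hi it proves target is absent.

The other options fail:
(B) lo + hi is constant: each iteration moves exactly one of lo, hi, so lo + hi changes (e.g. 0 + (n-1) becomes (mid+1) + (n-1)).
(C) mid = index(target): mid is just the current probe; it equals index(target) only on the iteration that returns.
(D) A[lo] <= target <= A[hi]: fails when target is not in A (e.g. target < A[0] already violates it before the loop), so it is not maintained in general.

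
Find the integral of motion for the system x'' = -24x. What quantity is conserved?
E = (x')^2 + 24x^2

Multiply the equation by x':
x' * x'' = -24x * x'
The left side is d/dt[(x')^2/2] and the right side is d/dt[-24x^2/2], so
d/dt[(x')^2/2 + 24x^2/2] = 0, i.e. (x')^2/2 + 24x^2/2 = constant.
Multiplying by 2, the integral of motion is E = (x')^2 + 24x^2.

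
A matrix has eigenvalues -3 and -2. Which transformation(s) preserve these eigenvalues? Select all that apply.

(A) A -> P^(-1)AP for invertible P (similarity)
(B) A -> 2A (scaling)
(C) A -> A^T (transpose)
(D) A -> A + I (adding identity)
A and C

Eigenvalues are preserved by:
1. Similarity transformations: A -> P^(-1)AP (same characteristic polynomial)
2. Transpose: A^T has the same eigenvalues as A

Eigenvalues are NOT preserved by:
- Adding identity: eigenvalues become -3+1, -2+1
- Scaling: eigenvalues become -6, -4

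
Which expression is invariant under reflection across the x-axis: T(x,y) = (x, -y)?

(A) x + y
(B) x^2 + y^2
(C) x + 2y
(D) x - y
B

The map is reflection across the x-axis: T(x,y) = (x, -y).
Substitute the transformed coordinates into each option and compare with the original:
(A) x + y  ->  (x) + (-y) = x - y   [differs from x + y: not invariant]
(B) x^2 + y^2  ->  (x)^2 + (-y)^2 = x^2 + y^2   [equals x^2 + y^2: invariant]
(C) x + 2y  ->  (x) + 2(-y) = x - 2y   [differs from x + 2y: not invariant]
(D) x - y  ->  (x) - (-y) = x + y   [differs from x - y: not invariant]

Only option (B), x^2 + y^2, is unchanged by the transformation.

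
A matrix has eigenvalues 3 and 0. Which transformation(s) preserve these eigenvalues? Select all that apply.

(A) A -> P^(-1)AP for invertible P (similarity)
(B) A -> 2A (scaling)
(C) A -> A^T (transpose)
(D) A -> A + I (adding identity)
A and C

Eigenvalues are preserved by:
1. Similarity transformations: A -> P^(-1)AP (same characteristic polynomial)
2. Transpose: A^T has the same eigenvalues as A

Eigenvalues are NOT preserved by:
- Adding identity: eigenvalues become 3+1, 0+1
- Scaling: eigenvalues become 6, 0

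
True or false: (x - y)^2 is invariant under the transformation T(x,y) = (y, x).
True

Substitute T(x,y) = (y, x) into the expression and compare with the original.

Original: (x - y)^2
After applying T: ((y) - (x))^2 = x^2 - 2xy + y^2

This is identical to the original (x - y)^2, so the expression is invariant.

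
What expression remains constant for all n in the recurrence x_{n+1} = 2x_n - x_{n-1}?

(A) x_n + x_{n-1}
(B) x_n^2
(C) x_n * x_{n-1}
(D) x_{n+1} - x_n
D

For the recurrence x_{n+1} = 2x_n - x_{n-1}:

If x_{n+1} = 2x_n - x_{n-1}, then:
x_{n+1} - x_n = x_n - x_{n-1}
The first difference is constant throughout the sequence.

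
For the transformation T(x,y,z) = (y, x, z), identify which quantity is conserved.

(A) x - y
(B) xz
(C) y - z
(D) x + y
D

Apply T(x,y,z) = (y, x, z) to each option, i.e. replace (x, y, z) by the transformed coordinates.
Substitute the transformed coordinates into each option and compare with the original:
(A) x - y  ->  (y) - (x) = -x + y   [differs from x - y: not invariant]
(B) xz  ->  (y)(z) = yz   [differs from xz: not invariant]
(C) y - z  ->  (x) - (z) = x - z   [differs from y - z: not invariant]
(D) x + y  ->  (y) + (x) = x + y   [equals x + y: invariant]

Only option (D), x + y, is unchanged by the transformation.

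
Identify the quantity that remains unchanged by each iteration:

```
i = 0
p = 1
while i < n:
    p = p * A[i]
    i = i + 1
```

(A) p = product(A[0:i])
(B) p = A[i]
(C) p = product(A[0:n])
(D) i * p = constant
A

A loop invariant must hold before the first iteration and be re-established by every execution of the body.

(A) p = product(A[0:i]): Initially i = 0 and p = 1 = product of the empty slice A[0:0]. If p = product(A[0:i]) holds at the top of an iteration, the body sets p to product(A[0:i]) * A[i] = product(A[0:i+1]) and then i to i+1, so the property is restored. At exit i = n, giving p = product(A[0:n]).

The other options fail:
(B) p = A[i]: after the first iteration p = A[0] but i = 1; in general p is a product of several elements, not a single one.
(C) p = product(A[0:n]): false before the loop (p = 1, not the full product) -- it only becomes true at exit.
(D) i * p = constant: initially i * p = 0, but after one iteration it is 1 * A[0], which is nonzero in general.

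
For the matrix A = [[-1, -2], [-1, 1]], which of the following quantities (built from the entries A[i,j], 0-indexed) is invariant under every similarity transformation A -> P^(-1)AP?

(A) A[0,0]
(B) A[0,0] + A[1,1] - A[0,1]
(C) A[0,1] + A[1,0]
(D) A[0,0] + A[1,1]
D

A[0,0] + A[1,1] is the trace of A. By the cyclic property of the trace, tr(P^(-1)AP) = tr(APP^(-1)) = tr(A), so it is the same for every matrix similar to A.

The other combinations are not similarity invariants. For example, take P = [[2, 1], [1, 1]] (det P = 1), so P^(-1) = [[1, -1], [-1, 2]] and
B = P^(-1)AP = [[-3, -3], [2, 3]].
Evaluating each option on A and on B:
(A) A[0,0]: -1 for A, -3 for B -> changes
(B) A[0,0] + A[1,1] - A[0,1]: 2 for A, 3 for B -> changes
(C) A[0,1] + A[1,0]: -3 for A, -1 for B -> changes
(D) A[0,0] + A[1,1]: 0 for A, 0 for B -> unchanged

Only (D) A[0,0] + A[1,1] = 0 survives (and it does so for every P, not just this one), so it is the invariant.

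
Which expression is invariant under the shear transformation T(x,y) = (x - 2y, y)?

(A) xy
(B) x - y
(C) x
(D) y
D

Under the shear T(x,y) = (x - 2y, y):
Substitute the transformed coordinates into each option and compare with the original:
(A) xy  ->  (x - 2y)(y) = xy - 2y^2   [differs from xy: not invariant]
(B) x - y  ->  (x - 2y) - (y) = x - 3y   [differs from x - y: not invariant]
(C) x  ->  (x - 2y) = x - 2y   [differs from x: not invariant]
(D) y  ->  (y) = y   [equals y: invariant]

Only option (D), y, is unchanged by the transformation.
A horizontal shear moves points parallel to the x-axis, so the y-coordinate (and any function of y alone) is unchanged.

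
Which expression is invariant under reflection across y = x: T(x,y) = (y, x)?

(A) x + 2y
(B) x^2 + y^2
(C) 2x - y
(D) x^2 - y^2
B

The map is reflection across y = x: T(x,y) = (y, x).
Substitute the transformed coordinates into each option and compare with the original:
(A) x + 2y  ->  (y) + 2(x) = 2x + y   [differs from x + 2y: not invariant]
(B) x^2 + y^2  ->  (y)^2 + (x)^2 = x^2 + y^2   [equals x^2 + y^2: invariant]
(C) 2x - y  ->  2(y) - (x) = -x + 2y   [differs from 2x - y: not invariant]
(D) x^2 - y^2  ->  (y)^2 - (x)^2 = -x^2 + y^2   [differs from x^2 - y^2: not invariant]

Only option (B), x^2 + y^2, is unchanged by the transformation.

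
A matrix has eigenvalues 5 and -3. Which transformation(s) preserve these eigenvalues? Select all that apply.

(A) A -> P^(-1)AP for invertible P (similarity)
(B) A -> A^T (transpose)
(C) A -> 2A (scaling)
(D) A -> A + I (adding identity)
A and B

Eigenvalues are preserved by:
1. Similarity transformations: A -> P^(-1)AP (same characteristic polynomial)
2. Transpose: A^T has the same eigenvalues as A

Eigenvalues are NOT preserved by:
- Adding identity: eigenvalues become 5+1, -3+1
- Scaling: eigenvalues become 10, -6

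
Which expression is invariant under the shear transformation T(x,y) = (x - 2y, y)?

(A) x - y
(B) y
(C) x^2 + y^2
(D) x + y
B

Under the shear T(x,y) = (x - 2y, y):
Substitute the transformed coordinates into each option and compare with the original:
(A) x - y  ->  (x - 2y) - (y) = x - 3y   [differs from x - y: not invariant]
(B) y  ->  (y) = y   [equals y: invariant]
(C) x^2 + y^2  ->  (x - 2y)^2 + (y)^2 = x^2 - 4xy + 5y^2   [differs from x^2 + y^2: not invariant]
(D) x + y  ->  (x - 2y) + (y) = x - y   [differs from x + y: not invariant]

Only option (B), y, is unchanged by the transformation.
A horizontal shear moves points parallel to the x-axis, so the y-coordinate (and any function of y alone) is unchanged.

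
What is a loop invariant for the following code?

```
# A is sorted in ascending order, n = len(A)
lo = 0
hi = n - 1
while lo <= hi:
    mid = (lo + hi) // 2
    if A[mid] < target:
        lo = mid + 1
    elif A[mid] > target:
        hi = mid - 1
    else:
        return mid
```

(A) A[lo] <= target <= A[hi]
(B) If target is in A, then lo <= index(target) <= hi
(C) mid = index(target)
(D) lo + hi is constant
B

A loop invariant must hold before the first iteration and be re-established by every execution of the body.

(B) If target is in A, then lo <= index(target) <= hi: Before the loop [lo, hi] = [0, n-1] covers every index. When A[mid] < target, sortedness puts target strictly to the right of mid, so setting lo = mid + 1 keeps index(target) in [lo, hi]; symmetrically for hi = mid - 1. Hence 'if target is in A then lo <= index(target) <= hi' holds after every iteration, and when lo > hi it proves target is absent.

The other options fail:
(A) A[lo] <= target <= A[hi]: fails when target is not in A (e.g. target < A[0] already violates it before the loop), so it is not maintained in general.
(C) mid = index(target): mid is just the current probe; it equals index(target) only on the iteration that returns.
(D) lo + hi is constant: each iteration moves exactly one of lo, hi, so lo + hi changes (e.g. 0 + (n-1) becomes (mid+1) + (n-1)).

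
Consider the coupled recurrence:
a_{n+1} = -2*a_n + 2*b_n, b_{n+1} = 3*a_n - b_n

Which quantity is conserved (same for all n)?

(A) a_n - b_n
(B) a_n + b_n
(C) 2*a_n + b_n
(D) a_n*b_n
B

Replace a_n by a_{n+1} = -2*a_n + 2*b_n and b_n by b_{n+1} = 3*a_n - b_n in each option and simplify:
(A) a_n - b_n  ->  (-2*a_n + 2*b_n) - (3*a_n - b_n) = -5*a_n + 3*b_n   [not conserved]
(B) a_n + b_n  ->  (-2*a_n + 2*b_n) + (3*a_n - b_n) = a_n + b_n   [conserved]
(C) 2*a_n + b_n  ->  2*(-2*a_n + 2*b_n) + (3*a_n - b_n) = -a_n + 3*b_n   [not conserved]
(D) a_n*b_n  ->  (-2*a_n + 2*b_n)*(3*a_n - b_n) = -6*a_n^2 + 8*a_n*b_n - 2*b_n^2   [not conserved]

Only (B) a_n + b_n returns to itself after one step, so it is the conserved quantity.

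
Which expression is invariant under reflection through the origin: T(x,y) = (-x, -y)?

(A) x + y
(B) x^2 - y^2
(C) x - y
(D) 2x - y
B

The map is reflection through the origin: T(x,y) = (-x, -y).
Substitute the transformed coordinates into each option and compare with the original:
(A) x + y  ->  (-x) + (-y) = -x - y   [differs from x + y: not invariant]
(B) x^2 - y^2  ->  (-x)^2 - (-y)^2 = x^2 - y^2   [equals x^2 - y^2: invariant]
(C) x - y  ->  (-x) - (-y) = -x + y   [differs from x - y: not invariant]
(D) 2x - y  ->  2(-x) - (-y) = -2x + y   [differs from 2x - y: not invariant]

Only option (B), x^2 - y^2, is unchanged by the transformation.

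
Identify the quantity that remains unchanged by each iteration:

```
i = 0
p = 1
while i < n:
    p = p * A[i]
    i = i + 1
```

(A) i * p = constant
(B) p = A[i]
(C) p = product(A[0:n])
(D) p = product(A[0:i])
D

A loop invariant must hold before the first iteration and be re-established by every execution of the body.

(D) p = product(A[0:i]): Initially i = 0 and p = 1 = product of the empty slice A[0:0]. If p = product(A[0:i]) holds at the top of an iteration, the body sets p to product(A[0:i]) * A[i] = product(A[0:i+1]) and then i to i+1, so the property is restored. At exit i = n, giving p = product(A[0:n]).

The other options fail:
(A) i * p = constant: initially i * p = 0, but after one iteration it is 1 * A[0], which is nonzero in general.
(B) p = A[i]: after the first iteration p = A[0] but i = 1; in general p is a product of several elements, not a single one.
(C) p = product(A[0:n]): false before the loop (p = 1, not the full product) -- it only becomes true at exit.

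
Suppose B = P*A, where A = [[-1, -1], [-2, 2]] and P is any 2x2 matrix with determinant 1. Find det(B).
-4

By the multiplicative property of determinants, det(B) = det(P*A) = det(P) * det(A) = det(A),
so the determinant is invariant under multiplication by any determinant-1 matrix; we just need det(A).

det(A) = (-1)(2) - (-1)(-2) = -2 - 2 = -4

Therefore det(B) = 1 * (-4) = -4.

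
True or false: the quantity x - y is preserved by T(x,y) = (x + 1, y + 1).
True

Substitute T(x,y) = (x + 1, y + 1) into the expression and compare with the original.

Original: x - y
After applying T: (x + 1) - (y + 1) = x - y

This is identical to the original x - y, so the expression is invariant.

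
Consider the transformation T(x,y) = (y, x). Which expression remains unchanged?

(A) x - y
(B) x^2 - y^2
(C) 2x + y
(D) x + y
D

An expression E(x,y) is invariant under T if E(T(x,y)) = E(x,y). Here T(x,y) = (y, x).
Substitute the transformed coordinates into each option and compare with the original:
(A) x - y  ->  (y) - (x) = -x + y   [differs from x - y: not invariant]
(B) x^2 - y^2  ->  (y)^2 - (x)^2 = -x^2 + y^2   [differs from x^2 - y^2: not invariant]
(C) 2x + y  ->  2(y) + (x) = x + 2y   [differs from 2x + y: not invariant]
(D) x + y  ->  (y) + (x) = x + y   [equals x + y: invariant]

Only option (D), x + y, is unchanged by the transformation.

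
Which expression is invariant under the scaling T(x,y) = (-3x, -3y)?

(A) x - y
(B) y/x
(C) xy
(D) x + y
B

Under the uniform scaling T(x,y) = (-3x, -3y):
Substitute the transformed coordinates into each option and compare with the original:
(A) x - y  ->  (-3x) - (-3y) = -3x + 3y   [differs from x - y: not invariant]
(B) y/x  ->  (-3y)/(-3x) = y/x   [equals y/x: invariant]
(C) xy  ->  (-3x)(-3y) = 9xy   [differs from xy: not invariant]
(D) x + y  ->  (-3x) + (-3y) = -3x - 3y   [differs from x + y: not invariant]

Only option (B), y/x, is unchanged by the transformation.
The common factor -3 cancels in a ratio of coordinates, while sums, products and sums of squares pick up factors of -3 or 9.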